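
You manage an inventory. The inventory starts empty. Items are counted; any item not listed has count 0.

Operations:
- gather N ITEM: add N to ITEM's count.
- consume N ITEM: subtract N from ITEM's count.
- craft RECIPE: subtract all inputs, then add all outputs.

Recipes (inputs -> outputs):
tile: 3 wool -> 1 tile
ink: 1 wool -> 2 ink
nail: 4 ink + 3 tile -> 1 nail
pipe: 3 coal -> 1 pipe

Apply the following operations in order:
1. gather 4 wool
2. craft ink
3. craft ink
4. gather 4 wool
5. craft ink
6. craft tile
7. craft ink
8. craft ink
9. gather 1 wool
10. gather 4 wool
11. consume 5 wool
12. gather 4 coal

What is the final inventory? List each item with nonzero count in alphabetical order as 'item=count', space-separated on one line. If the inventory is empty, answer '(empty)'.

Answer: coal=4 ink=10 tile=1

Derivation:
After 1 (gather 4 wool): wool=4
After 2 (craft ink): ink=2 wool=3
After 3 (craft ink): ink=4 wool=2
After 4 (gather 4 wool): ink=4 wool=6
After 5 (craft ink): ink=6 wool=5
After 6 (craft tile): ink=6 tile=1 wool=2
After 7 (craft ink): ink=8 tile=1 wool=1
After 8 (craft ink): ink=10 tile=1
After 9 (gather 1 wool): ink=10 tile=1 wool=1
After 10 (gather 4 wool): ink=10 tile=1 wool=5
After 11 (consume 5 wool): ink=10 tile=1
After 12 (gather 4 coal): coal=4 ink=10 tile=1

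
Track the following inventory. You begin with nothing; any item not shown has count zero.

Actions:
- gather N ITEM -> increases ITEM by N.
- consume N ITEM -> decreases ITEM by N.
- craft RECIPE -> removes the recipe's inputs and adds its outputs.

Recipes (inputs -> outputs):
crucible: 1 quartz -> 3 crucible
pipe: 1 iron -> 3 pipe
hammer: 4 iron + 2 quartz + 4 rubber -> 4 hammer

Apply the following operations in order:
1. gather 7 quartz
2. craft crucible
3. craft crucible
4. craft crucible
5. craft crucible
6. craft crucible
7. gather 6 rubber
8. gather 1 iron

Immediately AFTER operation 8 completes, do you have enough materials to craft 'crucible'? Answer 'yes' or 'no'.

After 1 (gather 7 quartz): quartz=7
After 2 (craft crucible): crucible=3 quartz=6
After 3 (craft crucible): crucible=6 quartz=5
After 4 (craft crucible): crucible=9 quartz=4
After 5 (craft crucible): crucible=12 quartz=3
After 6 (craft crucible): crucible=15 quartz=2
After 7 (gather 6 rubber): crucible=15 quartz=2 rubber=6
After 8 (gather 1 iron): crucible=15 iron=1 quartz=2 rubber=6

Answer: yes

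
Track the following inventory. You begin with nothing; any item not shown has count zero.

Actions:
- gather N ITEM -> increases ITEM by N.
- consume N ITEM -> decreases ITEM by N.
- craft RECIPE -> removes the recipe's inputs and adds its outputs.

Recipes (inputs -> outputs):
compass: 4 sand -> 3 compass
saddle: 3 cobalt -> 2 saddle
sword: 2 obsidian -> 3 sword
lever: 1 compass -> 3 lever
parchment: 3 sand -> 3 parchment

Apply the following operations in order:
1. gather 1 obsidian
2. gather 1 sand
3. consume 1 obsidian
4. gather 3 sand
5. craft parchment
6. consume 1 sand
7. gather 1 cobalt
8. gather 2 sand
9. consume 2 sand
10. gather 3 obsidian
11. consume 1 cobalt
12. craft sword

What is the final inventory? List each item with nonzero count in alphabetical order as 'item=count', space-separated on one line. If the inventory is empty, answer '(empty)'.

After 1 (gather 1 obsidian): obsidian=1
After 2 (gather 1 sand): obsidian=1 sand=1
After 3 (consume 1 obsidian): sand=1
After 4 (gather 3 sand): sand=4
After 5 (craft parchment): parchment=3 sand=1
After 6 (consume 1 sand): parchment=3
After 7 (gather 1 cobalt): cobalt=1 parchment=3
After 8 (gather 2 sand): cobalt=1 parchment=3 sand=2
After 9 (consume 2 sand): cobalt=1 parchment=3
After 10 (gather 3 obsidian): cobalt=1 obsidian=3 parchment=3
After 11 (consume 1 cobalt): obsidian=3 parchment=3
After 12 (craft sword): obsidian=1 parchment=3 sword=3

Answer: obsidian=1 parchment=3 sword=3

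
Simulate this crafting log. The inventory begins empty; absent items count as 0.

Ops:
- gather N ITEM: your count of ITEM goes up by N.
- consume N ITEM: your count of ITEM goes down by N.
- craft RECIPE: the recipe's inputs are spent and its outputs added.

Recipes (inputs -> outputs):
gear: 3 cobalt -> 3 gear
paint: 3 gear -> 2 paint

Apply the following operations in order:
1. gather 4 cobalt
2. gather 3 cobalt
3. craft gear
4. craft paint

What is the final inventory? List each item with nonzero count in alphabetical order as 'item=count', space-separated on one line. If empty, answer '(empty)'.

After 1 (gather 4 cobalt): cobalt=4
After 2 (gather 3 cobalt): cobalt=7
After 3 (craft gear): cobalt=4 gear=3
After 4 (craft paint): cobalt=4 paint=2

Answer: cobalt=4 paint=2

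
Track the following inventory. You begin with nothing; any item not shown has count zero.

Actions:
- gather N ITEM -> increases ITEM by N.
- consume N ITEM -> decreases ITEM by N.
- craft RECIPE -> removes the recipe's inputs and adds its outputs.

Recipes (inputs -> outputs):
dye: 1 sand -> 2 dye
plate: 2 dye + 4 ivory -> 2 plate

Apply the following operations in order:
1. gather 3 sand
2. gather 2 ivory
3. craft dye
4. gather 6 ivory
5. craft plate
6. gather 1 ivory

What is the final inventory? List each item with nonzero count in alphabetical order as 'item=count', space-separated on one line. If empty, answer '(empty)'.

After 1 (gather 3 sand): sand=3
After 2 (gather 2 ivory): ivory=2 sand=3
After 3 (craft dye): dye=2 ivory=2 sand=2
After 4 (gather 6 ivory): dye=2 ivory=8 sand=2
After 5 (craft plate): ivory=4 plate=2 sand=2
After 6 (gather 1 ivory): ivory=5 plate=2 sand=2

Answer: ivory=5 plate=2 sand=2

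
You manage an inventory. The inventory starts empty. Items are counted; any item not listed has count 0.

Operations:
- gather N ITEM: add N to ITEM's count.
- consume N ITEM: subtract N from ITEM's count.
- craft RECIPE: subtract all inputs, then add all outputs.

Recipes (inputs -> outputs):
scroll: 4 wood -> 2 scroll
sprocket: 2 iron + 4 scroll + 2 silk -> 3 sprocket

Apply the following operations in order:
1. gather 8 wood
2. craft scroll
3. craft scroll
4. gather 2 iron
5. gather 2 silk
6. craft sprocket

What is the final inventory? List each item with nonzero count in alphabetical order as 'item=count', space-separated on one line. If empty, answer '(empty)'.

Answer: sprocket=3

Derivation:
After 1 (gather 8 wood): wood=8
After 2 (craft scroll): scroll=2 wood=4
After 3 (craft scroll): scroll=4
After 4 (gather 2 iron): iron=2 scroll=4
After 5 (gather 2 silk): iron=2 scroll=4 silk=2
After 6 (craft sprocket): sprocket=3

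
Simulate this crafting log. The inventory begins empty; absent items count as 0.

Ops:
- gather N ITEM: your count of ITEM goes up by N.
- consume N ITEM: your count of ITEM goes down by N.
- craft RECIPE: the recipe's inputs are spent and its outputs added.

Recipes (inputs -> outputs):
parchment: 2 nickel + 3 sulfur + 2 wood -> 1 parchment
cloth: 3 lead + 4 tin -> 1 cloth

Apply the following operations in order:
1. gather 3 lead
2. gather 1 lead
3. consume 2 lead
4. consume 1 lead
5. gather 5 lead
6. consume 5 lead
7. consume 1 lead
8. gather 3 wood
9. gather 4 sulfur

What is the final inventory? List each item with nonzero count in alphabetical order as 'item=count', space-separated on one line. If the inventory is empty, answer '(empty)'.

After 1 (gather 3 lead): lead=3
After 2 (gather 1 lead): lead=4
After 3 (consume 2 lead): lead=2
After 4 (consume 1 lead): lead=1
After 5 (gather 5 lead): lead=6
After 6 (consume 5 lead): lead=1
After 7 (consume 1 lead): (empty)
After 8 (gather 3 wood): wood=3
After 9 (gather 4 sulfur): sulfur=4 wood=3

Answer: sulfur=4 wood=3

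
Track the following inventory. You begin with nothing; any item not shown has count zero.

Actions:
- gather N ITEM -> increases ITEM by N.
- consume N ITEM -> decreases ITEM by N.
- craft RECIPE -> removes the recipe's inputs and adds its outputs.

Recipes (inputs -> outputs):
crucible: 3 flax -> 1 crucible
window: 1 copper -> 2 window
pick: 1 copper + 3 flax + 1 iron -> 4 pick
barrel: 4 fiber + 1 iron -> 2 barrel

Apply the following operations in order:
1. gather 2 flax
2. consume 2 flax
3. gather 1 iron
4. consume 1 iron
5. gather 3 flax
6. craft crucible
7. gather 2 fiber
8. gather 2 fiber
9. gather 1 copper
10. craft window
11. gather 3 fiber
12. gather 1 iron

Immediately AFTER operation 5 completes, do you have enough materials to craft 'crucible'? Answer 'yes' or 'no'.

After 1 (gather 2 flax): flax=2
After 2 (consume 2 flax): (empty)
After 3 (gather 1 iron): iron=1
After 4 (consume 1 iron): (empty)
After 5 (gather 3 flax): flax=3

Answer: yes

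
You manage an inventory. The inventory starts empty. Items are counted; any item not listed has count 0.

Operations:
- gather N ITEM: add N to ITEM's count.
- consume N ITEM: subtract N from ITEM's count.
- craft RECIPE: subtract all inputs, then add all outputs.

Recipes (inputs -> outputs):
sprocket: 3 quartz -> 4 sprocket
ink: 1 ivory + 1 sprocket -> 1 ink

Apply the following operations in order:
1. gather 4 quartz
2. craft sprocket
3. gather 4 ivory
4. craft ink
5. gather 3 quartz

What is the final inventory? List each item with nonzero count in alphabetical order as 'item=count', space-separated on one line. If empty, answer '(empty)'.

Answer: ink=1 ivory=3 quartz=4 sprocket=3

Derivation:
After 1 (gather 4 quartz): quartz=4
After 2 (craft sprocket): quartz=1 sprocket=4
After 3 (gather 4 ivory): ivory=4 quartz=1 sprocket=4
After 4 (craft ink): ink=1 ivory=3 quartz=1 sprocket=3
After 5 (gather 3 quartz): ink=1 ivory=3 quartz=4 sprocket=3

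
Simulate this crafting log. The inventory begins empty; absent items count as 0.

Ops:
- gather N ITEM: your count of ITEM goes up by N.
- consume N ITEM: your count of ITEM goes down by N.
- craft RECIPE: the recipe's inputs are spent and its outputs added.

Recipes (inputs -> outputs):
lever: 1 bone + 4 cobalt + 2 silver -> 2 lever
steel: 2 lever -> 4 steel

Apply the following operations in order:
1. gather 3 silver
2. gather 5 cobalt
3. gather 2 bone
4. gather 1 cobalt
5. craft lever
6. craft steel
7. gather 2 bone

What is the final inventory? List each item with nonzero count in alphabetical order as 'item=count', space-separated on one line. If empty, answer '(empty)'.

After 1 (gather 3 silver): silver=3
After 2 (gather 5 cobalt): cobalt=5 silver=3
After 3 (gather 2 bone): bone=2 cobalt=5 silver=3
After 4 (gather 1 cobalt): bone=2 cobalt=6 silver=3
After 5 (craft lever): bone=1 cobalt=2 lever=2 silver=1
After 6 (craft steel): bone=1 cobalt=2 silver=1 steel=4
After 7 (gather 2 bone): bone=3 cobalt=2 silver=1 steel=4

Answer: bone=3 cobalt=2 silver=1 steel=4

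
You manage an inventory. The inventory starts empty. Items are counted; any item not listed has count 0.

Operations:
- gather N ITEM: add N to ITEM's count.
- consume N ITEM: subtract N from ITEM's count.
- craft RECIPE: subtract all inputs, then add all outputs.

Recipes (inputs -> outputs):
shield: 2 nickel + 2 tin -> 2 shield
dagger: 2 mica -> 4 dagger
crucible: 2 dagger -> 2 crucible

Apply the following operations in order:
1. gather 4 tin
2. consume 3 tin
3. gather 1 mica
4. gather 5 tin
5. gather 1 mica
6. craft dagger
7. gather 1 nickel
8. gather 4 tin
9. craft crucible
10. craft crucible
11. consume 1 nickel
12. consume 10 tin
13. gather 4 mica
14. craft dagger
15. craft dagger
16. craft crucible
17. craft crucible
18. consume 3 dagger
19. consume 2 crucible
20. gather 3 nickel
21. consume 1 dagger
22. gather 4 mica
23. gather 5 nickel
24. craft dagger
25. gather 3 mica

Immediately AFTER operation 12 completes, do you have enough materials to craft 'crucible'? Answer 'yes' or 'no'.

Answer: no

Derivation:
After 1 (gather 4 tin): tin=4
After 2 (consume 3 tin): tin=1
After 3 (gather 1 mica): mica=1 tin=1
After 4 (gather 5 tin): mica=1 tin=6
After 5 (gather 1 mica): mica=2 tin=6
After 6 (craft dagger): dagger=4 tin=6
After 7 (gather 1 nickel): dagger=4 nickel=1 tin=6
After 8 (gather 4 tin): dagger=4 nickel=1 tin=10
After 9 (craft crucible): crucible=2 dagger=2 nickel=1 tin=10
After 10 (craft crucible): crucible=4 nickel=1 tin=10
After 11 (consume 1 nickel): crucible=4 tin=10
After 12 (consume 10 tin): crucible=4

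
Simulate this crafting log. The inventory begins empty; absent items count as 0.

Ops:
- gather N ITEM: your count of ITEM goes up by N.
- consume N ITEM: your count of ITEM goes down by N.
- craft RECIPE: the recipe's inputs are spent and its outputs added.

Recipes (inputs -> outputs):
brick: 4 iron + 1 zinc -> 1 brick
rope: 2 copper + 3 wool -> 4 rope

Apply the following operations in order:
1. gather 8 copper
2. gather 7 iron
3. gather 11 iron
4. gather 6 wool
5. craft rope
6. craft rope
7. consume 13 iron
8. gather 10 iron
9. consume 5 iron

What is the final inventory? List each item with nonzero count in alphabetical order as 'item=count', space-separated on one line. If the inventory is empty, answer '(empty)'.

After 1 (gather 8 copper): copper=8
After 2 (gather 7 iron): copper=8 iron=7
After 3 (gather 11 iron): copper=8 iron=18
After 4 (gather 6 wool): copper=8 iron=18 wool=6
After 5 (craft rope): copper=6 iron=18 rope=4 wool=3
After 6 (craft rope): copper=4 iron=18 rope=8
After 7 (consume 13 iron): copper=4 iron=5 rope=8
After 8 (gather 10 iron): copper=4 iron=15 rope=8
After 9 (consume 5 iron): copper=4 iron=10 rope=8

Answer: copper=4 iron=10 rope=8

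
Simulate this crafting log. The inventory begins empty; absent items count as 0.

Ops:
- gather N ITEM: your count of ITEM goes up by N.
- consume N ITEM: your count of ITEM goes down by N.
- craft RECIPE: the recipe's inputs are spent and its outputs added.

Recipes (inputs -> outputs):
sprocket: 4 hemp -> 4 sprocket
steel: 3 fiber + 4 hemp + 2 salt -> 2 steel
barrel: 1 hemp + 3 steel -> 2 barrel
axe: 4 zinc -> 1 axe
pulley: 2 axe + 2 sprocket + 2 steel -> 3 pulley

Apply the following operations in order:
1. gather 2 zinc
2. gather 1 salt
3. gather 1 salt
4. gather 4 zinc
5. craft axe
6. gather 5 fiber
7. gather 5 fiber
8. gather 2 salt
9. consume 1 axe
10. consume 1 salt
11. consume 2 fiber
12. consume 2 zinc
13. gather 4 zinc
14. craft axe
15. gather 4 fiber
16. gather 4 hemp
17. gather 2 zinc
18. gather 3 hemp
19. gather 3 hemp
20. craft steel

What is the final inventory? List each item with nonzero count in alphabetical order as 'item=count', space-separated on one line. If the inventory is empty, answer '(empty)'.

After 1 (gather 2 zinc): zinc=2
After 2 (gather 1 salt): salt=1 zinc=2
After 3 (gather 1 salt): salt=2 zinc=2
After 4 (gather 4 zinc): salt=2 zinc=6
After 5 (craft axe): axe=1 salt=2 zinc=2
After 6 (gather 5 fiber): axe=1 fiber=5 salt=2 zinc=2
After 7 (gather 5 fiber): axe=1 fiber=10 salt=2 zinc=2
After 8 (gather 2 salt): axe=1 fiber=10 salt=4 zinc=2
After 9 (consume 1 axe): fiber=10 salt=4 zinc=2
After 10 (consume 1 salt): fiber=10 salt=3 zinc=2
After 11 (consume 2 fiber): fiber=8 salt=3 zinc=2
After 12 (consume 2 zinc): fiber=8 salt=3
After 13 (gather 4 zinc): fiber=8 salt=3 zinc=4
After 14 (craft axe): axe=1 fiber=8 salt=3
After 15 (gather 4 fiber): axe=1 fiber=12 salt=3
After 16 (gather 4 hemp): axe=1 fiber=12 hemp=4 salt=3
After 17 (gather 2 zinc): axe=1 fiber=12 hemp=4 salt=3 zinc=2
After 18 (gather 3 hemp): axe=1 fiber=12 hemp=7 salt=3 zinc=2
After 19 (gather 3 hemp): axe=1 fiber=12 hemp=10 salt=3 zinc=2
After 20 (craft steel): axe=1 fiber=9 hemp=6 salt=1 steel=2 zinc=2

Answer: axe=1 fiber=9 hemp=6 salt=1 steel=2 zinc=2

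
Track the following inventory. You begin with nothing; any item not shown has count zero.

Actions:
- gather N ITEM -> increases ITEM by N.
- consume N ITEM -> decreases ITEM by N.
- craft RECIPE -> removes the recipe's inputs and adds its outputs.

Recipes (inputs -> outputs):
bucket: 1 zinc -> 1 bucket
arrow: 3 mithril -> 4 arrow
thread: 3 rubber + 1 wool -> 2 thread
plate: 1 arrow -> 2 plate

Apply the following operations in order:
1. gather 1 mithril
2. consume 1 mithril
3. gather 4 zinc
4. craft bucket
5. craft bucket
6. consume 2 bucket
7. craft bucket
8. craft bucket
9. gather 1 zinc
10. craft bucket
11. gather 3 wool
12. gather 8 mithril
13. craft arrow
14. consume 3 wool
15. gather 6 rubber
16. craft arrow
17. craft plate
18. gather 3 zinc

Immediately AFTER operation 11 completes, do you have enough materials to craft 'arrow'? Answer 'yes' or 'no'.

After 1 (gather 1 mithril): mithril=1
After 2 (consume 1 mithril): (empty)
After 3 (gather 4 zinc): zinc=4
After 4 (craft bucket): bucket=1 zinc=3
After 5 (craft bucket): bucket=2 zinc=2
After 6 (consume 2 bucket): zinc=2
After 7 (craft bucket): bucket=1 zinc=1
After 8 (craft bucket): bucket=2
After 9 (gather 1 zinc): bucket=2 zinc=1
After 10 (craft bucket): bucket=3
After 11 (gather 3 wool): bucket=3 wool=3

Answer: no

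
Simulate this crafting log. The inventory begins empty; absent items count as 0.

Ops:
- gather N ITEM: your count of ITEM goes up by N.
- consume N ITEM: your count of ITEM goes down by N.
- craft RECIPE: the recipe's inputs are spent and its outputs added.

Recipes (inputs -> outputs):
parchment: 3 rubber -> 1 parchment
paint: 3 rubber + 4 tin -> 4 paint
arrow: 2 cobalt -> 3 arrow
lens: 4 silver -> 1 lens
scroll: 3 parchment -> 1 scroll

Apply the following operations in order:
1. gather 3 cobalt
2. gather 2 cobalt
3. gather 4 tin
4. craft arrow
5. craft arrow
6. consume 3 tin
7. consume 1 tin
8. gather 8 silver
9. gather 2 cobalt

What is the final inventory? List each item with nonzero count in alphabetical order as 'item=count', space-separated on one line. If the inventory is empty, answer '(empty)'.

After 1 (gather 3 cobalt): cobalt=3
After 2 (gather 2 cobalt): cobalt=5
After 3 (gather 4 tin): cobalt=5 tin=4
After 4 (craft arrow): arrow=3 cobalt=3 tin=4
After 5 (craft arrow): arrow=6 cobalt=1 tin=4
After 6 (consume 3 tin): arrow=6 cobalt=1 tin=1
After 7 (consume 1 tin): arrow=6 cobalt=1
After 8 (gather 8 silver): arrow=6 cobalt=1 silver=8
After 9 (gather 2 cobalt): arrow=6 cobalt=3 silver=8

Answer: arrow=6 cobalt=3 silver=8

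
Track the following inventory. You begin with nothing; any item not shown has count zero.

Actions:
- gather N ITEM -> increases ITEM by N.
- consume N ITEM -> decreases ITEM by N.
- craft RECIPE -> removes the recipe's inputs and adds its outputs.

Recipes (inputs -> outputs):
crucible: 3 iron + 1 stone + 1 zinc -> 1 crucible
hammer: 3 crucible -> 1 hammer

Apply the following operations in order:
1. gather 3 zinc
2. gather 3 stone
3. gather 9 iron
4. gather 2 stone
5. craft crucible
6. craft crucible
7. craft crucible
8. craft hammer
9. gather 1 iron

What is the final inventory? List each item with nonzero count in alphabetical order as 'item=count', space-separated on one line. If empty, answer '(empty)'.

After 1 (gather 3 zinc): zinc=3
After 2 (gather 3 stone): stone=3 zinc=3
After 3 (gather 9 iron): iron=9 stone=3 zinc=3
After 4 (gather 2 stone): iron=9 stone=5 zinc=3
After 5 (craft crucible): crucible=1 iron=6 stone=4 zinc=2
After 6 (craft crucible): crucible=2 iron=3 stone=3 zinc=1
After 7 (craft crucible): crucible=3 stone=2
After 8 (craft hammer): hammer=1 stone=2
After 9 (gather 1 iron): hammer=1 iron=1 stone=2

Answer: hammer=1 iron=1 stone=2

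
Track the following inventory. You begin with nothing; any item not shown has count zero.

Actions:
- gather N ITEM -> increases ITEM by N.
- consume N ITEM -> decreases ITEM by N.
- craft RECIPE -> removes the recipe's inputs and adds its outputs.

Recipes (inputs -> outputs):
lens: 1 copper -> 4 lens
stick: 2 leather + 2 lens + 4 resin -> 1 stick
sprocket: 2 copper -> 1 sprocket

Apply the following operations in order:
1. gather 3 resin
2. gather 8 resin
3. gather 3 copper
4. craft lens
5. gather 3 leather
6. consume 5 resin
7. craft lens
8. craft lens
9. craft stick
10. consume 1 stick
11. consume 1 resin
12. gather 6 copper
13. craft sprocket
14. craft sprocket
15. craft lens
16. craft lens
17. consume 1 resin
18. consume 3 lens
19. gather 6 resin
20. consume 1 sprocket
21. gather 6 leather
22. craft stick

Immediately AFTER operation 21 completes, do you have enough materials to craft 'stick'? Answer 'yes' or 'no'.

Answer: yes

Derivation:
After 1 (gather 3 resin): resin=3
After 2 (gather 8 resin): resin=11
After 3 (gather 3 copper): copper=3 resin=11
After 4 (craft lens): copper=2 lens=4 resin=11
After 5 (gather 3 leather): copper=2 leather=3 lens=4 resin=11
After 6 (consume 5 resin): copper=2 leather=3 lens=4 resin=6
After 7 (craft lens): copper=1 leather=3 lens=8 resin=6
After 8 (craft lens): leather=3 lens=12 resin=6
After 9 (craft stick): leather=1 lens=10 resin=2 stick=1
After 10 (consume 1 stick): leather=1 lens=10 resin=2
After 11 (consume 1 resin): leather=1 lens=10 resin=1
After 12 (gather 6 copper): copper=6 leather=1 lens=10 resin=1
After 13 (craft sprocket): copper=4 leather=1 lens=10 resin=1 sprocket=1
After 14 (craft sprocket): copper=2 leather=1 lens=10 resin=1 sprocket=2
After 15 (craft lens): copper=1 leather=1 lens=14 resin=1 sprocket=2
After 16 (craft lens): leather=1 lens=18 resin=1 sprocket=2
After 17 (consume 1 resin): leather=1 lens=18 sprocket=2
After 18 (consume 3 lens): leather=1 lens=15 sprocket=2
After 19 (gather 6 resin): leather=1 lens=15 resin=6 sprocket=2
After 20 (consume 1 sprocket): leather=1 lens=15 resin=6 sprocket=1
After 21 (gather 6 leather): leather=7 lens=15 resin=6 sprocket=1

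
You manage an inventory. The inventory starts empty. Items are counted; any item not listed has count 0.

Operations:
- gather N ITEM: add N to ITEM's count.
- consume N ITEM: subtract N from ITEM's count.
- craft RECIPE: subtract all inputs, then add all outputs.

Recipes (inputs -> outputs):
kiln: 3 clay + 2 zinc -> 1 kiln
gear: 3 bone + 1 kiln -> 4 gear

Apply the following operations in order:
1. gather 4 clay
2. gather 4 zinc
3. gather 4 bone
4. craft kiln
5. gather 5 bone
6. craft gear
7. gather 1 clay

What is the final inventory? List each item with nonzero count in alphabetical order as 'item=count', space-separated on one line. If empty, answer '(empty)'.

After 1 (gather 4 clay): clay=4
After 2 (gather 4 zinc): clay=4 zinc=4
After 3 (gather 4 bone): bone=4 clay=4 zinc=4
After 4 (craft kiln): bone=4 clay=1 kiln=1 zinc=2
After 5 (gather 5 bone): bone=9 clay=1 kiln=1 zinc=2
After 6 (craft gear): bone=6 clay=1 gear=4 zinc=2
After 7 (gather 1 clay): bone=6 clay=2 gear=4 zinc=2

Answer: bone=6 clay=2 gear=4 zinc=2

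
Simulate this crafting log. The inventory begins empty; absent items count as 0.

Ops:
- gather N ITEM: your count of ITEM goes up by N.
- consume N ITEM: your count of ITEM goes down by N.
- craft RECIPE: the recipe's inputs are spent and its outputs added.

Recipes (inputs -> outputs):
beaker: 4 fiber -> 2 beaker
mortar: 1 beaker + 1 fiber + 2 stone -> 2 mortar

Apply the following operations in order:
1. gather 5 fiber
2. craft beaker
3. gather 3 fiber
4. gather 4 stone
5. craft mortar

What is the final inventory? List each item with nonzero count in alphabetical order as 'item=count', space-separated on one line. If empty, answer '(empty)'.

After 1 (gather 5 fiber): fiber=5
After 2 (craft beaker): beaker=2 fiber=1
After 3 (gather 3 fiber): beaker=2 fiber=4
After 4 (gather 4 stone): beaker=2 fiber=4 stone=4
After 5 (craft mortar): beaker=1 fiber=3 mortar=2 stone=2

Answer: beaker=1 fiber=3 mortar=2 stone=2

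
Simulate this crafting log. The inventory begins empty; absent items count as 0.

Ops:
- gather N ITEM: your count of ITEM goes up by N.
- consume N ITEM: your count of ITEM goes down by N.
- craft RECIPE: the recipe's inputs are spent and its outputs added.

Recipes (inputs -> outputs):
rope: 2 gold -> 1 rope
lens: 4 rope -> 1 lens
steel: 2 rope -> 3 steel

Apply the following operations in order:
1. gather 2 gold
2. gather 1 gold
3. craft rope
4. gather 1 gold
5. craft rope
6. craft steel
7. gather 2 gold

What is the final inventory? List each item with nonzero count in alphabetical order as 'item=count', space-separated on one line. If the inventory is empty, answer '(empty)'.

After 1 (gather 2 gold): gold=2
After 2 (gather 1 gold): gold=3
After 3 (craft rope): gold=1 rope=1
After 4 (gather 1 gold): gold=2 rope=1
After 5 (craft rope): rope=2
After 6 (craft steel): steel=3
After 7 (gather 2 gold): gold=2 steel=3

Answer: gold=2 steel=3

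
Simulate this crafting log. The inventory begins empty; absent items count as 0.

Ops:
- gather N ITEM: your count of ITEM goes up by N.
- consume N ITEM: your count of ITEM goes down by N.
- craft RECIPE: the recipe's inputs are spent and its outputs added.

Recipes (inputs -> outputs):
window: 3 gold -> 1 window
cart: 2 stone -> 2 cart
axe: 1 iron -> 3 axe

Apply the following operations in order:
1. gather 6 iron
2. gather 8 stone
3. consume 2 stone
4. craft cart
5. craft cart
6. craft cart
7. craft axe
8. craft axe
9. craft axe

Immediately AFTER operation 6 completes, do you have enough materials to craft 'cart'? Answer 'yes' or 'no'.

After 1 (gather 6 iron): iron=6
After 2 (gather 8 stone): iron=6 stone=8
After 3 (consume 2 stone): iron=6 stone=6
After 4 (craft cart): cart=2 iron=6 stone=4
After 5 (craft cart): cart=4 iron=6 stone=2
After 6 (craft cart): cart=6 iron=6

Answer: no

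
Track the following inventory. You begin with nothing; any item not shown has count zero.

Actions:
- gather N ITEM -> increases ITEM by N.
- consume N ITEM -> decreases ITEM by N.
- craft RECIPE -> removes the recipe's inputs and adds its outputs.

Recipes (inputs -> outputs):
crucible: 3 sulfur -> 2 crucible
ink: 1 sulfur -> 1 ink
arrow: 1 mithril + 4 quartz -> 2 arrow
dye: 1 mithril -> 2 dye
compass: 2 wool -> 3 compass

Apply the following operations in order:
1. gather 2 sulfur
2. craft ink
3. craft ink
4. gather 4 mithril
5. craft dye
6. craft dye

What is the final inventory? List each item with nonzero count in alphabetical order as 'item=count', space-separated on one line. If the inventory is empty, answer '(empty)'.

Answer: dye=4 ink=2 mithril=2

Derivation:
After 1 (gather 2 sulfur): sulfur=2
After 2 (craft ink): ink=1 sulfur=1
After 3 (craft ink): ink=2
After 4 (gather 4 mithril): ink=2 mithril=4
After 5 (craft dye): dye=2 ink=2 mithril=3
After 6 (craft dye): dye=4 ink=2 mithril=2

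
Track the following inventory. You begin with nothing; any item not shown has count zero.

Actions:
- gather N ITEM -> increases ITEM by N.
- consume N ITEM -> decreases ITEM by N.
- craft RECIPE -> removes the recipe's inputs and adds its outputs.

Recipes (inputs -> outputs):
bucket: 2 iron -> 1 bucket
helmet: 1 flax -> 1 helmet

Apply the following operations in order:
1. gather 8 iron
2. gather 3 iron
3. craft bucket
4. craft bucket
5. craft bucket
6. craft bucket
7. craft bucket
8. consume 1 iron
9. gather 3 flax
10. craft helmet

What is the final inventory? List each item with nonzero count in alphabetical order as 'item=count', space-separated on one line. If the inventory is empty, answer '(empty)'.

Answer: bucket=5 flax=2 helmet=1

Derivation:
After 1 (gather 8 iron): iron=8
After 2 (gather 3 iron): iron=11
After 3 (craft bucket): bucket=1 iron=9
After 4 (craft bucket): bucket=2 iron=7
After 5 (craft bucket): bucket=3 iron=5
After 6 (craft bucket): bucket=4 iron=3
After 7 (craft bucket): bucket=5 iron=1
After 8 (consume 1 iron): bucket=5
After 9 (gather 3 flax): bucket=5 flax=3
After 10 (craft helmet): bucket=5 flax=2 helmet=1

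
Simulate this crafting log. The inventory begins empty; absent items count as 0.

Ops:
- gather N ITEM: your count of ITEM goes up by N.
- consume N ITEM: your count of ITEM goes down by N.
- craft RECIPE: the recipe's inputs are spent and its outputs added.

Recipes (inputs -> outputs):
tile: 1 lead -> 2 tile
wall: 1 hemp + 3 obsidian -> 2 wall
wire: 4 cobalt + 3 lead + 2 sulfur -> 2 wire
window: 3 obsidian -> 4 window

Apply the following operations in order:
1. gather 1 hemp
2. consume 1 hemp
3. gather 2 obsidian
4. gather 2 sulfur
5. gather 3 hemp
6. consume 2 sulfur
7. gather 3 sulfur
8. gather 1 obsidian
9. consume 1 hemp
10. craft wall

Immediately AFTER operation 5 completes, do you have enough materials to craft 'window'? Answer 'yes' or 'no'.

Answer: no

Derivation:
After 1 (gather 1 hemp): hemp=1
After 2 (consume 1 hemp): (empty)
After 3 (gather 2 obsidian): obsidian=2
After 4 (gather 2 sulfur): obsidian=2 sulfur=2
After 5 (gather 3 hemp): hemp=3 obsidian=2 sulfur=2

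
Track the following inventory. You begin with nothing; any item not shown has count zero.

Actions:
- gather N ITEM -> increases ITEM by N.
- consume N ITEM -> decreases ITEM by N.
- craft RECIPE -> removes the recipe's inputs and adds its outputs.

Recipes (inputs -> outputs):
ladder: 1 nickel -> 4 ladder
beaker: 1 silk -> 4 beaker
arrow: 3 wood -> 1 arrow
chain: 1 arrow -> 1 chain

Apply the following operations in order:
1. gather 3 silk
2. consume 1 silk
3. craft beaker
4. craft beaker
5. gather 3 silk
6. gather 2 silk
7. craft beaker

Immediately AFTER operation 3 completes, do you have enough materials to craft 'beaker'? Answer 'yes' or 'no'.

Answer: yes

Derivation:
After 1 (gather 3 silk): silk=3
After 2 (consume 1 silk): silk=2
After 3 (craft beaker): beaker=4 silk=1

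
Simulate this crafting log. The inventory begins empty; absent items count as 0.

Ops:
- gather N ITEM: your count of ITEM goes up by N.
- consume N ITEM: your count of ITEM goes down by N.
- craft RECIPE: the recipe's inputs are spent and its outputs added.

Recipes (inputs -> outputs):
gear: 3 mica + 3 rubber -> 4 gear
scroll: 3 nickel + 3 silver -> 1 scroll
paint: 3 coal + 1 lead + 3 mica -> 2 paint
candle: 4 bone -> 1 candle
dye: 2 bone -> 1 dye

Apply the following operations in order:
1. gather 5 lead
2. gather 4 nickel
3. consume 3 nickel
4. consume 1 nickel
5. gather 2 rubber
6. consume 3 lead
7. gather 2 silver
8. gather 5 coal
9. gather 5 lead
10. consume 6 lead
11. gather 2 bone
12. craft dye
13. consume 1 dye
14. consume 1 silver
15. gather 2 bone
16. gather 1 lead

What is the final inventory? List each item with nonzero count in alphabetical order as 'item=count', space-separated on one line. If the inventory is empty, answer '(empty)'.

Answer: bone=2 coal=5 lead=2 rubber=2 silver=1

Derivation:
After 1 (gather 5 lead): lead=5
After 2 (gather 4 nickel): lead=5 nickel=4
After 3 (consume 3 nickel): lead=5 nickel=1
After 4 (consume 1 nickel): lead=5
After 5 (gather 2 rubber): lead=5 rubber=2
After 6 (consume 3 lead): lead=2 rubber=2
After 7 (gather 2 silver): lead=2 rubber=2 silver=2
After 8 (gather 5 coal): coal=5 lead=2 rubber=2 silver=2
After 9 (gather 5 lead): coal=5 lead=7 rubber=2 silver=2
After 10 (consume 6 lead): coal=5 lead=1 rubber=2 silver=2
After 11 (gather 2 bone): bone=2 coal=5 lead=1 rubber=2 silver=2
After 12 (craft dye): coal=5 dye=1 lead=1 rubber=2 silver=2
After 13 (consume 1 dye): coal=5 lead=1 rubber=2 silver=2
After 14 (consume 1 silver): coal=5 lead=1 rubber=2 silver=1
After 15 (gather 2 bone): bone=2 coal=5 lead=1 rubber=2 silver=1
After 16 (gather 1 lead): bone=2 coal=5 lead=2 rubber=2 silver=1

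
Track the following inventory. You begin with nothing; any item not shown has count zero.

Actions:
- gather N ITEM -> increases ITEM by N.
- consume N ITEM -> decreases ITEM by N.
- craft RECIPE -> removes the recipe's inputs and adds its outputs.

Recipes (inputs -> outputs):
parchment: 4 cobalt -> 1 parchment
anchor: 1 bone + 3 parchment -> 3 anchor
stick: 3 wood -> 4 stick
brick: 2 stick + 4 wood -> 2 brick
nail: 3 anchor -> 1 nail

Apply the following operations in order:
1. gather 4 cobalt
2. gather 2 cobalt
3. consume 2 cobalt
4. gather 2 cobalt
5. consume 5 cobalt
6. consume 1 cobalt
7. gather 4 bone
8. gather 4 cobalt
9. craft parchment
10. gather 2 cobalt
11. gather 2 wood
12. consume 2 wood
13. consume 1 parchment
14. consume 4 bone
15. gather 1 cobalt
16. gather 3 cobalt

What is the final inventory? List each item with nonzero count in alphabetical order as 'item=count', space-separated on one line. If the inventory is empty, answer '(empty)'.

After 1 (gather 4 cobalt): cobalt=4
After 2 (gather 2 cobalt): cobalt=6
After 3 (consume 2 cobalt): cobalt=4
After 4 (gather 2 cobalt): cobalt=6
After 5 (consume 5 cobalt): cobalt=1
After 6 (consume 1 cobalt): (empty)
After 7 (gather 4 bone): bone=4
After 8 (gather 4 cobalt): bone=4 cobalt=4
After 9 (craft parchment): bone=4 parchment=1
After 10 (gather 2 cobalt): bone=4 cobalt=2 parchment=1
After 11 (gather 2 wood): bone=4 cobalt=2 parchment=1 wood=2
After 12 (consume 2 wood): bone=4 cobalt=2 parchment=1
After 13 (consume 1 parchment): bone=4 cobalt=2
After 14 (consume 4 bone): cobalt=2
After 15 (gather 1 cobalt): cobalt=3
After 16 (gather 3 cobalt): cobalt=6

Answer: cobalt=6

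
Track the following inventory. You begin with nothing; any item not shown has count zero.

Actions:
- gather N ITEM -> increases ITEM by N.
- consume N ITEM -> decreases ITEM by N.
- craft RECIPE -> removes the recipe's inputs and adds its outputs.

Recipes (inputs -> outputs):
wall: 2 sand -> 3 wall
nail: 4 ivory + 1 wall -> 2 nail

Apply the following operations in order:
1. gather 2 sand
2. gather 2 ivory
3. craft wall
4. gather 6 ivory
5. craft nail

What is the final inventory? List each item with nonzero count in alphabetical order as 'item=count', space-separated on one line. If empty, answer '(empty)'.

Answer: ivory=4 nail=2 wall=2

Derivation:
After 1 (gather 2 sand): sand=2
After 2 (gather 2 ivory): ivory=2 sand=2
After 3 (craft wall): ivory=2 wall=3
After 4 (gather 6 ivory): ivory=8 wall=3
After 5 (craft nail): ivory=4 nail=2 wall=2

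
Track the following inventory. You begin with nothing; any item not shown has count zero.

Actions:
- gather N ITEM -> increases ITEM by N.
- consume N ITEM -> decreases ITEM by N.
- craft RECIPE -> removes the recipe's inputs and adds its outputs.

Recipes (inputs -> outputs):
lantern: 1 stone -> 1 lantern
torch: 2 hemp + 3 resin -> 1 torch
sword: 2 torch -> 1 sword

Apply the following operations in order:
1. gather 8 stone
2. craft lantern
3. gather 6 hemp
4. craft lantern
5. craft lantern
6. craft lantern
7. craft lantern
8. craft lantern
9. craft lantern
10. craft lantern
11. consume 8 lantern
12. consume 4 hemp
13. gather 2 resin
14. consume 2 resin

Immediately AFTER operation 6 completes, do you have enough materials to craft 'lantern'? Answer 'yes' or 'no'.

Answer: yes

Derivation:
After 1 (gather 8 stone): stone=8
After 2 (craft lantern): lantern=1 stone=7
After 3 (gather 6 hemp): hemp=6 lantern=1 stone=7
After 4 (craft lantern): hemp=6 lantern=2 stone=6
After 5 (craft lantern): hemp=6 lantern=3 stone=5
After 6 (craft lantern): hemp=6 lantern=4 stone=4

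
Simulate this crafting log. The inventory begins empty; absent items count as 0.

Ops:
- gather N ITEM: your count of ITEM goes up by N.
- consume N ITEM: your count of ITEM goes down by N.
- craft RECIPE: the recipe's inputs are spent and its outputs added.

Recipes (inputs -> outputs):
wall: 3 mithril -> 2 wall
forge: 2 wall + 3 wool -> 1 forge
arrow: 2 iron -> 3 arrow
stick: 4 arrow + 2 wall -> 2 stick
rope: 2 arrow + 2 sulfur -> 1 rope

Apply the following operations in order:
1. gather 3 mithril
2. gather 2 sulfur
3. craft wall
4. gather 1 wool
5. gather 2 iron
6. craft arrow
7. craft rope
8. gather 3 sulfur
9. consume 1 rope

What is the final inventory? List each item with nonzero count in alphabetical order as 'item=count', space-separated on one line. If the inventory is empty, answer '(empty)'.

After 1 (gather 3 mithril): mithril=3
After 2 (gather 2 sulfur): mithril=3 sulfur=2
After 3 (craft wall): sulfur=2 wall=2
After 4 (gather 1 wool): sulfur=2 wall=2 wool=1
After 5 (gather 2 iron): iron=2 sulfur=2 wall=2 wool=1
After 6 (craft arrow): arrow=3 sulfur=2 wall=2 wool=1
After 7 (craft rope): arrow=1 rope=1 wall=2 wool=1
After 8 (gather 3 sulfur): arrow=1 rope=1 sulfur=3 wall=2 wool=1
After 9 (consume 1 rope): arrow=1 sulfur=3 wall=2 wool=1

Answer: arrow=1 sulfur=3 wall=2 wool=1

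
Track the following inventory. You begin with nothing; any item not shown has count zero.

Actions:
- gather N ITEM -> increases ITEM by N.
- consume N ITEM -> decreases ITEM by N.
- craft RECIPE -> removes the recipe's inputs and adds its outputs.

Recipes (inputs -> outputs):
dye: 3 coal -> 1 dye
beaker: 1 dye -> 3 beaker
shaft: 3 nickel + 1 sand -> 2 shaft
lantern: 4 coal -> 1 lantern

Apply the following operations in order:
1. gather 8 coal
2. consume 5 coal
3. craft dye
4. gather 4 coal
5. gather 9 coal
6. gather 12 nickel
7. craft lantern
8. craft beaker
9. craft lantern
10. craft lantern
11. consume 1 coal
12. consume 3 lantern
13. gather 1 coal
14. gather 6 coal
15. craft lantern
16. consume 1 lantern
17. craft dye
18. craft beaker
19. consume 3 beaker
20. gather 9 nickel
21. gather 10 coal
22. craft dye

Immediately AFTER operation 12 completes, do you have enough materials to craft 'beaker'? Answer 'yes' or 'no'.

Answer: no

Derivation:
After 1 (gather 8 coal): coal=8
After 2 (consume 5 coal): coal=3
After 3 (craft dye): dye=1
After 4 (gather 4 coal): coal=4 dye=1
After 5 (gather 9 coal): coal=13 dye=1
After 6 (gather 12 nickel): coal=13 dye=1 nickel=12
After 7 (craft lantern): coal=9 dye=1 lantern=1 nickel=12
After 8 (craft beaker): beaker=3 coal=9 lantern=1 nickel=12
After 9 (craft lantern): beaker=3 coal=5 lantern=2 nickel=12
After 10 (craft lantern): beaker=3 coal=1 lantern=3 nickel=12
After 11 (consume 1 coal): beaker=3 lantern=3 nickel=12
After 12 (consume 3 lantern): beaker=3 nickel=12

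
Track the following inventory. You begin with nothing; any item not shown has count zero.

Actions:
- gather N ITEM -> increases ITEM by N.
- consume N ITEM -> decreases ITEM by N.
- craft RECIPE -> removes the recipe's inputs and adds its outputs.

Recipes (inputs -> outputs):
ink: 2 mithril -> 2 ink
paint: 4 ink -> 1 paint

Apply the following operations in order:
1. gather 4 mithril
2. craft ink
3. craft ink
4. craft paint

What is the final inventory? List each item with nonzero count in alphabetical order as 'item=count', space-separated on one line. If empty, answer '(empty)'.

After 1 (gather 4 mithril): mithril=4
After 2 (craft ink): ink=2 mithril=2
After 3 (craft ink): ink=4
After 4 (craft paint): paint=1

Answer: paint=1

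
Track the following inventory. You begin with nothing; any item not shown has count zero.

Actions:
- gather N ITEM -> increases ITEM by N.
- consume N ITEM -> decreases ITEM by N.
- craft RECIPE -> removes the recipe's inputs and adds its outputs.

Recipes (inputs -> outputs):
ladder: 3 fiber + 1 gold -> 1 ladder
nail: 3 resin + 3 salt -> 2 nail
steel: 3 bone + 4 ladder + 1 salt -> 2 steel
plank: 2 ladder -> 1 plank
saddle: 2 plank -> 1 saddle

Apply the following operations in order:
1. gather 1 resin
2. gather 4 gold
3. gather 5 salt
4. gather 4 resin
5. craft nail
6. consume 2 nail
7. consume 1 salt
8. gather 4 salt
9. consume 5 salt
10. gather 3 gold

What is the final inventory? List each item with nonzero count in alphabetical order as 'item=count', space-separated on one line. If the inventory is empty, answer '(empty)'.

Answer: gold=7 resin=2

Derivation:
After 1 (gather 1 resin): resin=1
After 2 (gather 4 gold): gold=4 resin=1
After 3 (gather 5 salt): gold=4 resin=1 salt=5
After 4 (gather 4 resin): gold=4 resin=5 salt=5
After 5 (craft nail): gold=4 nail=2 resin=2 salt=2
After 6 (consume 2 nail): gold=4 resin=2 salt=2
After 7 (consume 1 salt): gold=4 resin=2 salt=1
After 8 (gather 4 salt): gold=4 resin=2 salt=5
After 9 (consume 5 salt): gold=4 resin=2
After 10 (gather 3 gold): gold=7 resin=2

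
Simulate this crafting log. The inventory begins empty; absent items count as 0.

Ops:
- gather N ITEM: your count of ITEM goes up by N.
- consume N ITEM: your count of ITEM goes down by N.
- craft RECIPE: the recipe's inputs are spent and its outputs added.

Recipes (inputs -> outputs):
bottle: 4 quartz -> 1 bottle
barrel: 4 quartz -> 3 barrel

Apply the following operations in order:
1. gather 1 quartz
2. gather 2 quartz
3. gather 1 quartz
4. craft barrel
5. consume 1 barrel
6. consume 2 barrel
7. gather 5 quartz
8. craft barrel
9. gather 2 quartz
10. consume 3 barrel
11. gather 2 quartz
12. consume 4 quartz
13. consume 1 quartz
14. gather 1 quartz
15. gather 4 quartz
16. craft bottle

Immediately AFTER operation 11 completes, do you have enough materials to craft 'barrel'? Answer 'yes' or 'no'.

Answer: yes

Derivation:
After 1 (gather 1 quartz): quartz=1
After 2 (gather 2 quartz): quartz=3
After 3 (gather 1 quartz): quartz=4
After 4 (craft barrel): barrel=3
After 5 (consume 1 barrel): barrel=2
After 6 (consume 2 barrel): (empty)
After 7 (gather 5 quartz): quartz=5
After 8 (craft barrel): barrel=3 quartz=1
After 9 (gather 2 quartz): barrel=3 quartz=3
After 10 (consume 3 barrel): quartz=3
After 11 (gather 2 quartz): quartz=5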